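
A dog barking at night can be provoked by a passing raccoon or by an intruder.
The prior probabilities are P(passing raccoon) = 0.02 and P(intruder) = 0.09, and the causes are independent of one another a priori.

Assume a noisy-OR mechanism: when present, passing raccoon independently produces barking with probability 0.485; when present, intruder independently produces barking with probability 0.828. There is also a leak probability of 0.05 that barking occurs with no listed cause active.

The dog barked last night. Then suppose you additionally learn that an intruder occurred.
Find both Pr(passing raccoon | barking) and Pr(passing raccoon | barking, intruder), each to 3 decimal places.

Pr(passing raccoon | barking) ≈ 0.085; Pr(passing raccoon | barking, intruder) ≈ 0.022

Under noisy-OR, P(barking | causes) = 1 − (1−0.05)·∏(1−qᵢ) over the active causes.
By total probability over the 4 (passing raccoon, intruder) configurations:
  P(barking) = 0.05*0.98*0.91 + 0.8366*0.98*0.09 + 0.51075*0.02*0.91 + 0.915849*0.02*0.09
        = 0.044590 + 0.073788 + 0.009296 + 0.001649 = 0.129323
The terms with passing raccoon present sum to 0.010945, so
  P(passing raccoon | barking) = 0.010945 / 0.129323 ≈ 0.085

Now condition on the additional information:
P(barking | intruder) = 0.8366·0.98 + 0.915849·0.02 = 0.819868 + 0.018317 = 0.838185
The passing raccoon-present share is 0.915849·0.02 = 0.018317.
P(passing raccoon | barking, intruder) = 0.018317 / 0.838185 ≈ 0.022
The drop from 0.085 to 0.022 is the explaining-away (discounting) effect.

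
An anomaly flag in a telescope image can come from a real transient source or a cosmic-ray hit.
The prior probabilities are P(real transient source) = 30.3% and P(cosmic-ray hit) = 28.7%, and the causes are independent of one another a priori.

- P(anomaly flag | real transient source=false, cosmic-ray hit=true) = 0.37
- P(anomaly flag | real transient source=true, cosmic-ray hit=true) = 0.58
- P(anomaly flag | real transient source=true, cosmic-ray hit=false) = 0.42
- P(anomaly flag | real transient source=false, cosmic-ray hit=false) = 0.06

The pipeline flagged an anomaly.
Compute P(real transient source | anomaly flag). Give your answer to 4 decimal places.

P(anomaly flag) = 0.06×0.697×0.713 + 0.37×0.697×0.287 + 0.42×0.303×0.713 + 0.58×0.303×0.287 = 0.029818 + 0.074014 + 0.090736 + 0.050437 = 0.245005
Restricting to configurations with real transient source present: 0.090736 + 0.050437 = 0.141173.
Hence the posterior is 0.141173/0.245005 ≈ 0.5762.

P(real transient source | anomaly flag) ≈ 0.5762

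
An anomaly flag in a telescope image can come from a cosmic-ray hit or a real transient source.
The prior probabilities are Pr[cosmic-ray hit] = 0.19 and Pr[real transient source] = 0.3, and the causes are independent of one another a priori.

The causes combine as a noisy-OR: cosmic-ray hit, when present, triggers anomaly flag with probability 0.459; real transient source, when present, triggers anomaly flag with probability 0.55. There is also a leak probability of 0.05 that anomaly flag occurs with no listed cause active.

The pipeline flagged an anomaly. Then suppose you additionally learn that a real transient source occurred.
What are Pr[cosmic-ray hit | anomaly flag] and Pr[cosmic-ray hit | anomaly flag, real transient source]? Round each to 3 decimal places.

Under noisy-OR, P(anomaly flag | causes) = 1 − (1−0.05)·∏(1−qᵢ) over the active causes.
By total probability over the 4 (cosmic-ray hit, real transient source) configurations:
  P(anomaly flag) = 0.05×0.81×0.7 + 0.5725×0.81×0.3 + 0.48605×0.19×0.7 + 0.768723×0.19×0.3
        = 0.028350 + 0.139118 + 0.064645 + 0.043817 = 0.275930
The terms with cosmic-ray hit present sum to 0.108462, so
  P(cosmic-ray hit | anomaly flag) = 0.108462 / 0.275930 ≈ 0.393

Now also conditioning on real transient source=true:
P(anomaly flag | real transient source) = 0.5725·0.81 + 0.768723·0.19 = 0.463725 + 0.146057 = 0.609782
Of this, 0.146057 comes from 0.768723·0.19 (the cosmic-ray hit=true cases).
So P(cosmic-ray hit | anomaly flag, real transient source) = 0.146057/0.609782 ≈ 0.240.
— real transient source explains away the evidence for cosmic-ray hit.

Pr[cosmic-ray hit | anomaly flag] ≈ 0.393; Pr[cosmic-ray hit | anomaly flag, real transient source] ≈ 0.240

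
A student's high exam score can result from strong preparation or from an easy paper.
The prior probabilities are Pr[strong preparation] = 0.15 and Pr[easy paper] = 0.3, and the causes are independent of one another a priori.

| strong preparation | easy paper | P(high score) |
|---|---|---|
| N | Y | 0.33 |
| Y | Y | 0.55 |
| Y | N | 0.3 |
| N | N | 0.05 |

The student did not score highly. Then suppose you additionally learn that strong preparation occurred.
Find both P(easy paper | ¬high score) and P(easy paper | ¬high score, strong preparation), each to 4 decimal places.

P(¬high score) = 0.95×0.85×0.7 + 0.67×0.85×0.3 + 0.7×0.15×0.7 + 0.45×0.15×0.3 = 0.565250 + 0.170850 + 0.073500 + 0.020250 = 0.829850
Of this, 0.191100 comes from 0.170850 + 0.020250 (the easy paper=true cases).
Hence the posterior is 0.191100/0.829850 ≈ 0.2303.

Now condition on the additional information:
Enumerate both values of easy paper and weight by the priors:
  P(¬high score | strong preparation) = 0.7·0.7 + 0.45·0.3
        = 0.490000 + 0.135000 = 0.625000
Keeping only the easy paper-present terms gives 0.135000, so
  P(easy paper | ¬high score, strong preparation) = 0.135000 / 0.625000 ≈ 0.2160

P(easy paper | ¬high score) ≈ 0.2303; P(easy paper | ¬high score, strong preparation) ≈ 0.2160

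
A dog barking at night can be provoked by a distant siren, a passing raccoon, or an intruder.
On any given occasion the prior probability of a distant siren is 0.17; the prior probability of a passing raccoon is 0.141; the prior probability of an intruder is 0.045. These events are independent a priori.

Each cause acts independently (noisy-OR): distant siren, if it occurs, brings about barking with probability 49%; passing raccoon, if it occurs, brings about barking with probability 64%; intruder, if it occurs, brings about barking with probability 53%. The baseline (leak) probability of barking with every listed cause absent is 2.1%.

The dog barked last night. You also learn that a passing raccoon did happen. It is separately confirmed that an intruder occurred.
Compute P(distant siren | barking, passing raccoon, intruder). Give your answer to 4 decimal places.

P(distant siren | barking, passing raccoon, intruder) ≈ 0.1835

Under noisy-OR, P(barking | causes) = 1 − (1−0.021)·∏(1−qᵢ) over the active causes.
Enumerate both values of distant siren and weight by the priors:
  P(barking | passing raccoon, intruder) = 0.834353×0.83 + 0.91552×0.17
        = 0.692513 + 0.155638 = 0.848151
Configurations with distant siren contribute 0.155638, so
  P(distant siren | barking, passing raccoon, intruder) = 0.155638 / 0.848151 ≈ 0.1835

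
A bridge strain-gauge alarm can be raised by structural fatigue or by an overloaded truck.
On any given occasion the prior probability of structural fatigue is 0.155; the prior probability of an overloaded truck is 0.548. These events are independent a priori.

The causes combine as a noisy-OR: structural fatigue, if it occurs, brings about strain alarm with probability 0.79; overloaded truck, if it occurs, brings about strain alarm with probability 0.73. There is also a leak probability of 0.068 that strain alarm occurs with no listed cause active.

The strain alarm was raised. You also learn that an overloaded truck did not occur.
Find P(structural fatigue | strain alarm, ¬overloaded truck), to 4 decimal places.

P(structural fatigue | strain alarm, ¬overloaded truck) ≈ 0.6845

Under noisy-OR, P(strain alarm | causes) = 1 − (1−0.068)·∏(1−qᵢ) over the active causes.
P(strain alarm | ¬overloaded truck) = 0.068·0.845 + 0.80428·0.155 = 0.057460 + 0.124663 = 0.182123
Of this, 0.124663 comes from 0.80428·0.155 (the structural fatigue=true cases).
Hence the posterior is 0.124663/0.182123 ≈ 0.6845.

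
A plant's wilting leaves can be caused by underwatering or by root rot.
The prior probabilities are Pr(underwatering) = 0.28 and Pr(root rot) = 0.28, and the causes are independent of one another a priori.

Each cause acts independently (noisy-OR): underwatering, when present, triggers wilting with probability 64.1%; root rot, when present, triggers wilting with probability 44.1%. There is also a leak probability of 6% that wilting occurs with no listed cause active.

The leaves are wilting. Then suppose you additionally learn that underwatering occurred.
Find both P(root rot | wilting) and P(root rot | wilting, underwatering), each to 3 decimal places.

Under noisy-OR, P(wilting | causes) = 1 − (1−0.06)·∏(1−qᵢ) over the active causes.
P(wilting) = 0.06*0.72*0.72 + 0.47454*0.72*0.28 + 0.66254*0.28*0.72 + 0.81136*0.28*0.28 = 0.031104 + 0.095667 + 0.133568 + 0.063611 = 0.323950
Of this, 0.159278 comes from 0.095667 + 0.063611 (the root rot=true cases).
P(root rot | wilting) = 0.159278 / 0.323950 ≈ 0.492

With the extra evidence:
Sum P(wilting|·) weighted by the priors over both values of root rot:
  P(wilting | underwatering) = 0.66254·0.72 + 0.81136·0.28
        = 0.477029 + 0.227181 = 0.704210
Keeping only the root rot-present terms gives 0.227181, so
  P(root rot | wilting, underwatering) = 0.227181 / 0.704210 ≈ 0.323

P(root rot | wilting) ≈ 0.492; P(root rot | wilting, underwatering) ≈ 0.323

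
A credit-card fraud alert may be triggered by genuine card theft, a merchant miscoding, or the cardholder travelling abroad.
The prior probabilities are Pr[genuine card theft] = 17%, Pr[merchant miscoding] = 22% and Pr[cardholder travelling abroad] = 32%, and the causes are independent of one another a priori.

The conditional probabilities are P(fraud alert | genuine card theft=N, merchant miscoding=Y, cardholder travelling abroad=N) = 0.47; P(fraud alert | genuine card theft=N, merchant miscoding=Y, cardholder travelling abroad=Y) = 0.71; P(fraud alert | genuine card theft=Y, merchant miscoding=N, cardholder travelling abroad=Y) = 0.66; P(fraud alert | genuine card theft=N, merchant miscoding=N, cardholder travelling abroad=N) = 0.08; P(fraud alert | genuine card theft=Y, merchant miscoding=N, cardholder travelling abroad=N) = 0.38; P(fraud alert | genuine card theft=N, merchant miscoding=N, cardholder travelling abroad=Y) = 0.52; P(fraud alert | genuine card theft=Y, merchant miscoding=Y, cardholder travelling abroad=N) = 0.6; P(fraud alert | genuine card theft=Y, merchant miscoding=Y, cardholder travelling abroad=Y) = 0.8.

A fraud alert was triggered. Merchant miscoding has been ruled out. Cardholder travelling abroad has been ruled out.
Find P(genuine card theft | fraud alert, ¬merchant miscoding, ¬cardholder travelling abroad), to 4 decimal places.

P(fraud alert | ¬merchant miscoding, ¬cardholder travelling abroad) = 0.08·0.83 + 0.38·0.17 = 0.066400 + 0.064600 = 0.131000
Of this, 0.064600 comes from 0.38·0.17 (the genuine card theft=true cases).
P(genuine card theft | fraud alert, ¬merchant miscoding, ¬cardholder travelling abroad) = 0.064600 / 0.131000 ≈ 0.4931

P(genuine card theft | fraud alert, ¬merchant miscoding, ¬cardholder travelling abroad) ≈ 0.4931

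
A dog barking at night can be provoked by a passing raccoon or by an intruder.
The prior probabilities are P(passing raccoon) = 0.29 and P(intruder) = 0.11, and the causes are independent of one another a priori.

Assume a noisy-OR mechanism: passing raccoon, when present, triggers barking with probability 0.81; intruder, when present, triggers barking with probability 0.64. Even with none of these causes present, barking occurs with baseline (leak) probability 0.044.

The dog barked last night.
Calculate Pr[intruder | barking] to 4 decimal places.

Pr[intruder | barking] ≈ 0.2532

Under noisy-OR, P(barking | causes) = 1 − (1−0.044)·∏(1−qᵢ) over the active causes.
P(barking) = 0.044·0.71·0.89 + 0.65584·0.71·0.11 + 0.81836·0.29·0.89 + 0.93461·0.29·0.11 = 0.027804 + 0.051221 + 0.211219 + 0.029814 = 0.320058
The intruder-present share is 0.051221 + 0.029814 = 0.081035.
P(intruder | barking) = 0.081035 / 0.320058 ≈ 0.2532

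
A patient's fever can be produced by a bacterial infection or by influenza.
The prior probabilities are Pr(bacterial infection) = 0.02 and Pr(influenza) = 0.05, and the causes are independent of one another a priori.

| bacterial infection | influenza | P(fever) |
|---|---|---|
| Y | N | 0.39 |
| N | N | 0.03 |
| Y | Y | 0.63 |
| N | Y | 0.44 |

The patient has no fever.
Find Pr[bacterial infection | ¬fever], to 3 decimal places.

Pr[bacterial infection | ¬fever] ≈ 0.013

Weight on bacterial infection=true, given the evidence: 0.011590 + 0.000370 = 0.011960
The normalizing constant is 0.97×0.98×0.95 + 0.56×0.98×0.05 + 0.61×0.02×0.95 + 0.37×0.02×0.05 = 0.942470
Posterior = 0.011960 / 0.942470 ≈ 0.013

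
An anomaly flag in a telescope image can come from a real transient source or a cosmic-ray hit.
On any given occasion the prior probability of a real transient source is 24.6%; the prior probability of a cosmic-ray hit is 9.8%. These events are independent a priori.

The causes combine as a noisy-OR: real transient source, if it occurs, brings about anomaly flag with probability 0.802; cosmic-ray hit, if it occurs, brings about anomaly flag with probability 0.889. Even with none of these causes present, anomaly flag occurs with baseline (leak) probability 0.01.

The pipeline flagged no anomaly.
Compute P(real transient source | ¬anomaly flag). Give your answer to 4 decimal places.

P(real transient source | ¬anomaly flag) ≈ 0.0607

Under noisy-OR, P(anomaly flag | causes) = 1 − (1−0.01)·∏(1−qᵢ) over the active causes.
P(¬anomaly flag) = 0.99·0.754·0.902 + 0.10989·0.754·0.098 + 0.19602·0.246·0.902 + 0.021758·0.246·0.098 = 0.673307 + 0.008120 + 0.043495 + 0.000525 = 0.725447
Of this, 0.044020 comes from 0.043495 + 0.000525 (the real transient source=true cases).
P(real transient source | ¬anomaly flag) = 0.044020 / 0.725447 ≈ 0.0607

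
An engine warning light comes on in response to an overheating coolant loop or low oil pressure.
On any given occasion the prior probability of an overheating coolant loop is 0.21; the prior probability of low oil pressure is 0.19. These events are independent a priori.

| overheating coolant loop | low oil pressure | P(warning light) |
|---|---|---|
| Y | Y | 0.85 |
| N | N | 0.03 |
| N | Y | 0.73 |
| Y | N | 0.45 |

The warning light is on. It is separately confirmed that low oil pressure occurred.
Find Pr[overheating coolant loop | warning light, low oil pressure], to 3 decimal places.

P(warning light | low oil pressure) = 0.73×0.79 + 0.85×0.21 = 0.576700 + 0.178500 = 0.755200
The overheating coolant loop-present share is 0.85×0.21 = 0.178500.
So P(overheating coolant loop | warning light, low oil pressure) = 0.178500/0.755200 ≈ 0.236.

Pr[overheating coolant loop | warning light, low oil pressure] ≈ 0.236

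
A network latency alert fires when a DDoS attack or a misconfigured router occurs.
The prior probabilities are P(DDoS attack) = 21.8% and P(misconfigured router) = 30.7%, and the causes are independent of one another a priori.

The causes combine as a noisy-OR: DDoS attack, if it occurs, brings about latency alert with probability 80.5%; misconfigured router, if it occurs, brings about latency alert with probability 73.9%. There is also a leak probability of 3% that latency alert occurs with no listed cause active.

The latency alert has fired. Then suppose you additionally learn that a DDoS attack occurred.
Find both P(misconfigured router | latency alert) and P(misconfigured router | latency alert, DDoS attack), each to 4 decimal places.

Under noisy-OR, P(latency alert | causes) = 1 − (1−0.03)·∏(1−qᵢ) over the active causes.
P(latency alert) = 0.03*0.782*0.693 + 0.74683*0.782*0.307 + 0.81085*0.218*0.693 + 0.950632*0.218*0.307 = 0.016258 + 0.179294 + 0.122498 + 0.063622 = 0.381672
Restricting to configurations with misconfigured router present: 0.179294 + 0.063622 = 0.242916.
Hence the posterior is 0.242916/0.381672 ≈ 0.6365.

With the extra evidence:
P(latency alert | DDoS attack) = 0.81085×0.693 + 0.950632×0.307 = 0.561919 + 0.291844 = 0.853763
Of this, 0.291844 comes from 0.950632×0.307 (the misconfigured router=true cases).
P(misconfigured router | latency alert, DDoS attack) = 0.291844 / 0.853763 ≈ 0.3418
Conditioning on DDoS attack lowers the posterior on misconfigured router: the classic explaining-away effect in a common-effect structure.

P(misconfigured router | latency alert) ≈ 0.6365; P(misconfigured router | latency alert, DDoS attack) ≈ 0.3418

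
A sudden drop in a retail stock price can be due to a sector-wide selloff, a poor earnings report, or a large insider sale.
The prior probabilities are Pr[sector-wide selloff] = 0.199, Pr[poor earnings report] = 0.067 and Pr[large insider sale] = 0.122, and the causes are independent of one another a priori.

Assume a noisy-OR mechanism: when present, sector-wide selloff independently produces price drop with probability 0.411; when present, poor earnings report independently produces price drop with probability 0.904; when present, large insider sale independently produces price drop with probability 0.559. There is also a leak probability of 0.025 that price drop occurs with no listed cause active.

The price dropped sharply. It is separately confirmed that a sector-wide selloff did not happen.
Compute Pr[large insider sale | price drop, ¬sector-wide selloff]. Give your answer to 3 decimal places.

Under noisy-OR, P(price drop | causes) = 1 − (1−0.025)·∏(1−qᵢ) over the active causes.
Enumerate the 4 (poor earnings report, large insider sale) configurations and weight by the priors:
  P(price drop | ¬sector-wide selloff) = 0.025×0.933×0.878 + 0.570025×0.933×0.122 + 0.9064×0.067×0.878 + 0.958722×0.067×0.122
        = 0.020479 + 0.064884 + 0.053320 + 0.007837 = 0.146520
The terms with large insider sale present sum to 0.072721, so
  P(large insider sale | price drop, ¬sector-wide selloff) = 0.072721 / 0.146520 ≈ 0.496

Pr[large insider sale | price drop, ¬sector-wide selloff] ≈ 0.496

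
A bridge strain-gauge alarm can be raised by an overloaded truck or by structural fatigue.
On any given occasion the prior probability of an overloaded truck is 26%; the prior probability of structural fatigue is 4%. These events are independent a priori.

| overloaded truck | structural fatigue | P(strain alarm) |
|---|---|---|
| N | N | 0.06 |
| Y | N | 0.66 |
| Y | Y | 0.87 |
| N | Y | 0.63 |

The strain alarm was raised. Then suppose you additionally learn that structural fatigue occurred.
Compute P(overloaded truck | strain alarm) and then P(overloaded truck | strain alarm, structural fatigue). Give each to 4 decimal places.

P(overloaded truck | strain alarm) ≈ 0.7393; P(overloaded truck | strain alarm, structural fatigue) ≈ 0.3267

Enumerate the 4 (overloaded truck, structural fatigue) configurations and weight by the priors:
  P(strain alarm) = 0.06×0.74×0.96 + 0.63×0.74×0.04 + 0.66×0.26×0.96 + 0.87×0.26×0.04
        = 0.042624 + 0.018648 + 0.164736 + 0.009048 = 0.235056
The terms with overloaded truck present sum to 0.173784, so
  P(overloaded truck | strain alarm) = 0.173784 / 0.235056 ≈ 0.7393

Now also conditioning on structural fatigue=true:
Weight on overloaded truck=true, given the evidence: 0.87*0.26 = 0.226200
Denominator P(strain alarm | structural fatigue): 0.63*0.74 + 0.87*0.26 = 0.692400
P(overloaded truck | strain alarm, structural fatigue) = 0.226200/0.692400 ≈ 0.3267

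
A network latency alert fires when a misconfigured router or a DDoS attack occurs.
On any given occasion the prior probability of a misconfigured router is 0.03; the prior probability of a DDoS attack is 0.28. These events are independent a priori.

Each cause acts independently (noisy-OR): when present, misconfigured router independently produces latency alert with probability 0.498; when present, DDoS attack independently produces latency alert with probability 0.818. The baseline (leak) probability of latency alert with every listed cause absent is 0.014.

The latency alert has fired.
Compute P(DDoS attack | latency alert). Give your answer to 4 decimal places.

P(DDoS attack | latency alert) ≈ 0.9176

Under noisy-OR, P(latency alert | causes) = 1 − (1−0.014)·∏(1−qᵢ) over the active causes.
Sum P(latency alert|·) weighted by the priors over the 4 (misconfigured router, DDoS attack) configurations:
  P(latency alert) = 0.014×0.97×0.72 + 0.820548×0.97×0.28 + 0.505028×0.03×0.72 + 0.909915×0.03×0.28
        = 0.009778 + 0.222861 + 0.010909 + 0.007643 = 0.251191
Configurations with DDoS attack contribute 0.230504, so
  P(DDoS attack | latency alert) = 0.230504 / 0.251191 ≈ 0.9176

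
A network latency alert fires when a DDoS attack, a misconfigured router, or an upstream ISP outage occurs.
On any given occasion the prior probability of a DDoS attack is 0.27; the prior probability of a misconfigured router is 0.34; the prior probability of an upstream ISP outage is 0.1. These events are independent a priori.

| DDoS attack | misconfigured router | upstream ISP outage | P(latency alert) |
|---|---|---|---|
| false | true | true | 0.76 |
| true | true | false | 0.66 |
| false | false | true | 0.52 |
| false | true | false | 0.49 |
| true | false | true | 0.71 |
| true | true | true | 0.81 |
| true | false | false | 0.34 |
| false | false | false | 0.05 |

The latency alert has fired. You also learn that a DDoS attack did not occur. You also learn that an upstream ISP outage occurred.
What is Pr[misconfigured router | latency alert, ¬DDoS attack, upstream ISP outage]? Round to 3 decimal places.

Pr[misconfigured router | latency alert, ¬DDoS attack, upstream ISP outage] ≈ 0.430

P(latency alert | ¬DDoS attack, upstream ISP outage) = 0.52*0.66 + 0.76*0.34 = 0.343200 + 0.258400 = 0.601600
Restricting to configurations with misconfigured router present: 0.76*0.34 = 0.258400.
P(misconfigured router | latency alert, ¬DDoS attack, upstream ISP outage) = 0.258400 / 0.601600 ≈ 0.430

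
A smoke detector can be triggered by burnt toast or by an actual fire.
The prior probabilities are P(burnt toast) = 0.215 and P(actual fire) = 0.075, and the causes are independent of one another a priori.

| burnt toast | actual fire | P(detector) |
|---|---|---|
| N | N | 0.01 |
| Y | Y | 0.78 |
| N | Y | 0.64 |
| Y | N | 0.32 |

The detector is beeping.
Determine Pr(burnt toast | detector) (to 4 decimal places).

Pr(burnt toast | detector) ≈ 0.6291

Sum P(detector|·) weighted by the priors over the 4 (burnt toast, actual fire) configurations:
  P(detector) = 0.01*0.785*0.925 + 0.64*0.785*0.075 + 0.32*0.215*0.925 + 0.78*0.215*0.075
        = 0.007261 + 0.037680 + 0.063640 + 0.012578 = 0.121159
Configurations with burnt toast contribute 0.076218, so
  P(burnt toast | detector) = 0.076218 / 0.121159 ≈ 0.6291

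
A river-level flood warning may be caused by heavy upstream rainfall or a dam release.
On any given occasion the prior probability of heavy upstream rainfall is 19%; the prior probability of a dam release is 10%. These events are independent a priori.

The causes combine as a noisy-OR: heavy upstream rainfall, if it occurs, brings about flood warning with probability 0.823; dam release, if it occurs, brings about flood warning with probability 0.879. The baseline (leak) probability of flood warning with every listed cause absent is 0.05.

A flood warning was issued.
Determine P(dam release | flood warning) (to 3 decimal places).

Under noisy-OR, P(flood warning | causes) = 1 − (1−0.05)·∏(1−qᵢ) over the active causes.
P(flood warning) = 0.05×0.81×0.9 + 0.88505×0.81×0.1 + 0.83185×0.19×0.9 + 0.979654×0.19×0.1 = 0.036450 + 0.071689 + 0.142246 + 0.018613 = 0.268998
Of this, 0.090302 comes from 0.071689 + 0.018613 (the dam release=true cases).
So P(dam release | flood warning) = 0.090302/0.268998 ≈ 0.336.

P(dam release | flood warning) ≈ 0.336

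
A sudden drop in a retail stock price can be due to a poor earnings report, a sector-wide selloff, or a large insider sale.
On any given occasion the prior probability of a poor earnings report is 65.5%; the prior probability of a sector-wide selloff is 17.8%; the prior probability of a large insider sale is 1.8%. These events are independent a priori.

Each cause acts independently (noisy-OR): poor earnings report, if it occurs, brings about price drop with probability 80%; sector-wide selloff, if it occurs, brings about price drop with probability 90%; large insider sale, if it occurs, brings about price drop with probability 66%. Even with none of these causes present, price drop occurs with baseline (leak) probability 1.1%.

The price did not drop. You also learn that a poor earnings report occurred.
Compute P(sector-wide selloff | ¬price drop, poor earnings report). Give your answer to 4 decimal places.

P(sector-wide selloff | ¬price drop, poor earnings report) ≈ 0.0212

Under noisy-OR, P(price drop | causes) = 1 − (1−0.011)·∏(1−qᵢ) over the active causes.
P(¬price drop | poor earnings report) = 0.1978×0.822×0.982 + 0.067252×0.822×0.018 + 0.01978×0.178×0.982 + 0.006725×0.178×0.018 = 0.159665 + 0.000995 + 0.003457 + 0.000022 = 0.164139
Of this, 0.003479 comes from 0.003457 + 0.000022 (the sector-wide selloff=true cases).
So P(sector-wide selloff | ¬price drop, poor earnings report) = 0.003479/0.164139 ≈ 0.0212.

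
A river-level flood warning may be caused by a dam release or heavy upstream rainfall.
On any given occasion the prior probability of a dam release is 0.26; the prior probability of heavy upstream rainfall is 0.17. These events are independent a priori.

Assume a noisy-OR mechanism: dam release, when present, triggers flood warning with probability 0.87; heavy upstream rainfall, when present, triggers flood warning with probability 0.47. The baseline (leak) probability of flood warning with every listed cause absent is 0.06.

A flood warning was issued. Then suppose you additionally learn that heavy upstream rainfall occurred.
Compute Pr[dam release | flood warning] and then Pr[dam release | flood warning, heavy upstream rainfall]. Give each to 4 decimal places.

Under noisy-OR, P(flood warning | causes) = 1 − (1−0.06)·∏(1−qᵢ) over the active causes.
P(flood warning) = 0.06×0.74×0.83 + 0.5018×0.74×0.17 + 0.8778×0.26×0.83 + 0.935234×0.26×0.17 = 0.036852 + 0.063126 + 0.189429 + 0.041337 = 0.330744
Restricting to configurations with dam release present: 0.189429 + 0.041337 = 0.230766.
P(dam release | flood warning) = 0.230766 / 0.330744 ≈ 0.6977

Now also conditioning on heavy upstream rainfall=true:
P(flood warning | heavy upstream rainfall) = 0.5018×0.74 + 0.935234×0.26 = 0.371332 + 0.243161 = 0.614493
Of this, 0.243161 comes from 0.935234×0.26 (the dam release=true cases).
P(dam release | flood warning, heavy upstream rainfall) = 0.243161 / 0.614493 ≈ 0.3957
This is intercausal reasoning (explaining away): once heavy upstream rainfall accounts for the flood warning, dam release becomes less likely.

Pr[dam release | flood warning] ≈ 0.6977; Pr[dam release | flood warning, heavy upstream rainfall] ≈ 0.3957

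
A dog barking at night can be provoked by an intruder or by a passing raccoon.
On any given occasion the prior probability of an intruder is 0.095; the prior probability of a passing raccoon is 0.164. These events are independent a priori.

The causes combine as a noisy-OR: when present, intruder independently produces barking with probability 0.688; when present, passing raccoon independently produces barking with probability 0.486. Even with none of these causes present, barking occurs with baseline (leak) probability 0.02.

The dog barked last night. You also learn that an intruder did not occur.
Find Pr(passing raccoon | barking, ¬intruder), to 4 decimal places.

Under noisy-OR, P(barking | causes) = 1 − (1−0.02)·∏(1−qᵢ) over the active causes.
P(barking | ¬intruder) = 0.02*0.836 + 0.49628*0.164 = 0.016720 + 0.081390 = 0.098110
The passing raccoon-present share is 0.49628*0.164 = 0.081390.
P(passing raccoon | barking, ¬intruder) = 0.081390 / 0.098110 ≈ 0.8296

Pr(passing raccoon | barking, ¬intruder) ≈ 0.8296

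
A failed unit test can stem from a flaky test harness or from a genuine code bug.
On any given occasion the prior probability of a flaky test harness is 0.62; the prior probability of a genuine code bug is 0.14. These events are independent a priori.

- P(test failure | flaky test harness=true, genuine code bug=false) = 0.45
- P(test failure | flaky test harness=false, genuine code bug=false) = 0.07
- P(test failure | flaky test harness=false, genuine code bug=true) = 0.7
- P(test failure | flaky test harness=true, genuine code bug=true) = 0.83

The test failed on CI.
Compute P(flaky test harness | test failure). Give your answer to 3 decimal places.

P(flaky test harness | test failure) ≈ 0.838

P(test failure) = 0.07×0.38×0.86 + 0.7×0.38×0.14 + 0.45×0.62×0.86 + 0.83×0.62×0.14 = 0.022876 + 0.037240 + 0.239940 + 0.072044 = 0.372100
Restricting to configurations with flaky test harness present: 0.239940 + 0.072044 = 0.311984.
So P(flaky test harness | test failure) = 0.311984/0.372100 ≈ 0.838.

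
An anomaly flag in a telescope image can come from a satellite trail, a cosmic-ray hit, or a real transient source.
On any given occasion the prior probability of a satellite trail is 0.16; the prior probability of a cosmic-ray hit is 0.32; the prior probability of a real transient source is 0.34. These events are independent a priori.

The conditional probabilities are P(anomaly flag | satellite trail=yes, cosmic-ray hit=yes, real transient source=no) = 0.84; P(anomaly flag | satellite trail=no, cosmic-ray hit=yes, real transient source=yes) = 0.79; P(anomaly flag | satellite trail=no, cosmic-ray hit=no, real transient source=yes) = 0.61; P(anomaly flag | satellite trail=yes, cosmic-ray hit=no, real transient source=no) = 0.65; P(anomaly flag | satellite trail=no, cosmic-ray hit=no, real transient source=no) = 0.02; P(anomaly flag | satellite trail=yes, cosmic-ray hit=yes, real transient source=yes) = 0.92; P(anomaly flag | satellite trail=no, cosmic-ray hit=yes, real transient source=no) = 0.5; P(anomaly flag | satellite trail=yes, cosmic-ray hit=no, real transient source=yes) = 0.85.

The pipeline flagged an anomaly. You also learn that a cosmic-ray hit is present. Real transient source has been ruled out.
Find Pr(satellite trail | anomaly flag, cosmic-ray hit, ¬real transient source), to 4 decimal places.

Pr(satellite trail | anomaly flag, cosmic-ray hit, ¬real transient source) ≈ 0.2424

Weight on satellite trail=true, given the evidence: 0.84×0.16 = 0.134400
The normalizing constant is 0.5×0.84 + 0.84×0.16 = 0.554400
P(satellite trail | anomaly flag, cosmic-ray hit, ¬real transient source) = 0.134400/0.554400 ≈ 0.2424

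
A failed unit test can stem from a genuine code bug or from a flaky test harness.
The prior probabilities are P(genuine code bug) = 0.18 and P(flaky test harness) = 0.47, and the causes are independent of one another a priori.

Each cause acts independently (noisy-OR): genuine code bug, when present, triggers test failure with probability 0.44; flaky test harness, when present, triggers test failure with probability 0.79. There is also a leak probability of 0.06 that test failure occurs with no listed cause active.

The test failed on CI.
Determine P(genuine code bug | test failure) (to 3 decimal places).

P(genuine code bug | test failure) ≈ 0.264

Under noisy-OR, P(test failure | causes) = 1 − (1−0.06)·∏(1−qᵢ) over the active causes.
Weight on genuine code bug=true, given the evidence: 0.045181 + 0.075248 = 0.120429
Normalizer over all consistent configurations: 0.06×0.82×0.53 + 0.8026×0.82×0.47 + 0.4736×0.18×0.53 + 0.889456×0.18×0.47 = 0.455827
P(genuine code bug | test failure) = 0.120429/0.455827 ≈ 0.264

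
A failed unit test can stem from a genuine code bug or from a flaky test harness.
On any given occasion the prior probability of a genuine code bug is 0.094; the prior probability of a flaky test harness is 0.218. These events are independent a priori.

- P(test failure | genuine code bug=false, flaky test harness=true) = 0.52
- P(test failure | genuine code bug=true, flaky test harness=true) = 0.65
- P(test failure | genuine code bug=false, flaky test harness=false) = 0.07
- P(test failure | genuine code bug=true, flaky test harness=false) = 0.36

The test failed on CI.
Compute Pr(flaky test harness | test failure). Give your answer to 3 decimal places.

Weight on flaky test harness=true, given the evidence: 0.102704 + 0.013320 = 0.116024
Normalizer over all consistent configurations: 0.07*0.906*0.782 + 0.52*0.906*0.218 + 0.36*0.094*0.782 + 0.65*0.094*0.218 = 0.192081
P(flaky test harness | test failure) = 0.116024/0.192081 ≈ 0.604

Pr(flaky test harness | test failure) ≈ 0.604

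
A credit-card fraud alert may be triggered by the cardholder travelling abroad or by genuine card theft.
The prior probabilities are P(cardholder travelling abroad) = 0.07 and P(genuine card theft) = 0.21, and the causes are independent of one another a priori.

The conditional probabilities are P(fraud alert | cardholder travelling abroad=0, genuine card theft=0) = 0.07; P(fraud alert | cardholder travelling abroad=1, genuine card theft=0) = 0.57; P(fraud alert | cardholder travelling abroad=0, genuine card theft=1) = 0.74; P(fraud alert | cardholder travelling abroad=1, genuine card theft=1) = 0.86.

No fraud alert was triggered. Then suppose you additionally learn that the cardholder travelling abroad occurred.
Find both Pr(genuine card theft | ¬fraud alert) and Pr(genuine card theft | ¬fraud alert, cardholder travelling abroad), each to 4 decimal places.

For the numerator, keep only genuine card theft=true terms: 0.050778 + 0.002058 = 0.052836
Denominator P(¬fraud alert): 0.93×0.93×0.79 + 0.26×0.93×0.21 + 0.43×0.07×0.79 + 0.14×0.07×0.21 = 0.759886
Posterior = 0.052836 / 0.759886 ≈ 0.0695

Now also conditioning on cardholder travelling abroad=true:
By total probability over both values of genuine card theft:
  P(¬fraud alert | cardholder travelling abroad) = 0.43·0.79 + 0.14·0.21
        = 0.339700 + 0.029400 = 0.369100
Configurations with genuine card theft contribute 0.029400, so
  P(genuine card theft | ¬fraud alert, cardholder travelling abroad) = 0.029400 / 0.369100 ≈ 0.0797

Pr(genuine card theft | ¬fraud alert) ≈ 0.0695; Pr(genuine card theft | ¬fraud alert, cardholder travelling abroad) ≈ 0.0797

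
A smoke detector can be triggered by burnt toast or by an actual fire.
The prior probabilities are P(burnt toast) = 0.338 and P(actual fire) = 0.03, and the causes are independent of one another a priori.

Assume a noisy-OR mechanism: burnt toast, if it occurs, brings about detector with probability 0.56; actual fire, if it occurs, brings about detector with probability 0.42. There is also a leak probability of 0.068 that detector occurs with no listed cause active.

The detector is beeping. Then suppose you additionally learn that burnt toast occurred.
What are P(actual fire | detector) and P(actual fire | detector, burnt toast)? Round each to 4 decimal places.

Under noisy-OR, P(detector | causes) = 1 − (1−0.068)·∏(1−qᵢ) over the active causes.
For the numerator, keep only actual fire=true terms: 0.009124 + 0.007728 = 0.016852
Normalizer over all consistent configurations: 0.068×0.662×0.97 + 0.45944×0.662×0.03 + 0.58992×0.338×0.97 + 0.762154×0.338×0.03 = 0.253929
Posterior = 0.016852 / 0.253929 ≈ 0.0664

Now also conditioning on burnt toast=true:
For the numerator, keep only actual fire=true terms: 0.762154×0.03 = 0.022865
Denominator P(detector | burnt toast): 0.58992×0.97 + 0.762154×0.03 = 0.595087
Posterior = 0.022865 / 0.595087 ≈ 0.0384

P(actual fire | detector) ≈ 0.0664; P(actual fire | detector, burnt toast) ≈ 0.0384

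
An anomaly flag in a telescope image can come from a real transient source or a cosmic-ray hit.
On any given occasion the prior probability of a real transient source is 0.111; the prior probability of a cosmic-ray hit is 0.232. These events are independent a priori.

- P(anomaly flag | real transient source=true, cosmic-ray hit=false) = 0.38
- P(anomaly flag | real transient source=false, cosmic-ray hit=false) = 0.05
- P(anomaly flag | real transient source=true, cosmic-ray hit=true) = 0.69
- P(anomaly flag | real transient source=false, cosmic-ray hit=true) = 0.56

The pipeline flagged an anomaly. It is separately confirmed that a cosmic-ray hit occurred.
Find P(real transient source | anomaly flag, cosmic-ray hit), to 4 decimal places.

Numerator (weight on configurations with real transient source): 0.69×0.111 = 0.076590
The normalizing constant is 0.56×0.889 + 0.69×0.111 = 0.574430
P(real transient source | anomaly flag, cosmic-ray hit) = 0.076590/0.574430 ≈ 0.1333

P(real transient source | anomaly flag, cosmic-ray hit) ≈ 0.1333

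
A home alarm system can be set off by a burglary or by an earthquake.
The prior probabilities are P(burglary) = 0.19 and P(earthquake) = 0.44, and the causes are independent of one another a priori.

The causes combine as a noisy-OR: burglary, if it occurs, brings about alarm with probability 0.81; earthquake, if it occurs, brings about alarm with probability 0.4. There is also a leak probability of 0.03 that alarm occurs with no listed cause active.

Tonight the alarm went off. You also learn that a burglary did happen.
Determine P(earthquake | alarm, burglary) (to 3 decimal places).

Under noisy-OR, P(alarm | causes) = 1 − (1−0.03)·∏(1−qᵢ) over the active causes.
P(alarm | burglary) = 0.8157*0.56 + 0.88942*0.44 = 0.456792 + 0.391345 = 0.848137
Restricting to configurations with earthquake present: 0.88942*0.44 = 0.391345.
So P(earthquake | alarm, burglary) = 0.391345/0.848137 ≈ 0.461.

P(earthquake | alarm, burglary) ≈ 0.461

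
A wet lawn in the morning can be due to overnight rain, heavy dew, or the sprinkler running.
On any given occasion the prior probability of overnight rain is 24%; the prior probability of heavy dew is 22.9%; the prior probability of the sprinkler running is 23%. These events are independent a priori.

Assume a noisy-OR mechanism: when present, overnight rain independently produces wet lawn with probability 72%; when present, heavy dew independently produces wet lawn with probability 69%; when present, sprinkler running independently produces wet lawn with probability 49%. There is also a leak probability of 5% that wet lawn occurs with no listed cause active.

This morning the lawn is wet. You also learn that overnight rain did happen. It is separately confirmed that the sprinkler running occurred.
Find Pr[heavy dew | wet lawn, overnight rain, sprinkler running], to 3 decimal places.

Under noisy-OR, P(wet lawn | causes) = 1 − (1−0.05)·∏(1−qᵢ) over the active causes.
P(wet lawn | overnight rain, sprinkler running) = 0.86434×0.771 + 0.957945×0.229 = 0.666406 + 0.219369 = 0.885775
The heavy dew-present share is 0.957945×0.229 = 0.219369.
P(heavy dew | wet lawn, overnight rain, sprinkler running) = 0.219369 / 0.885775 ≈ 0.248

Pr[heavy dew | wet lawn, overnight rain, sprinkler running] ≈ 0.248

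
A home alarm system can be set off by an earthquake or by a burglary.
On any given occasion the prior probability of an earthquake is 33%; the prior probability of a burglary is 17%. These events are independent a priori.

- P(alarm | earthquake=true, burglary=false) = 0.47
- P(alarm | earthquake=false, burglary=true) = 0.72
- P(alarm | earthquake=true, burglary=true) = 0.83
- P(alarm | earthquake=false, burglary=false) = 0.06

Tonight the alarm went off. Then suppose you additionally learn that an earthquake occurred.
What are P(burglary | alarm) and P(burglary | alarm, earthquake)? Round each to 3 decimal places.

P(alarm) = 0.06×0.67×0.83 + 0.72×0.67×0.17 + 0.47×0.33×0.83 + 0.83×0.33×0.17 = 0.033366 + 0.082008 + 0.128733 + 0.046563 = 0.290670
Restricting to configurations with burglary present: 0.082008 + 0.046563 = 0.128571.
So P(burglary | alarm) = 0.128571/0.290670 ≈ 0.442.

With the extra evidence:
Enumerate both values of burglary and weight by the priors:
  P(alarm | earthquake) = 0.47·0.83 + 0.83·0.17
        = 0.390100 + 0.141100 = 0.531200
The terms with burglary present sum to 0.141100, so
  P(burglary | alarm, earthquake) = 0.141100 / 0.531200 ≈ 0.266
The drop from 0.442 to 0.266 is the explaining-away (discounting) effect.

P(burglary | alarm) ≈ 0.442; P(burglary | alarm, earthquake) ≈ 0.266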